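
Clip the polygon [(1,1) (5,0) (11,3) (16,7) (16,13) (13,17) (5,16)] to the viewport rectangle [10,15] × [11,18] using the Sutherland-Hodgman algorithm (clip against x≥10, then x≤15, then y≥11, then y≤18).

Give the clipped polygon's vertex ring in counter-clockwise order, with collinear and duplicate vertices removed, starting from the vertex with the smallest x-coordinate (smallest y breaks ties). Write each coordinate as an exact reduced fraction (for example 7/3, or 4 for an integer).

1. After x ≥ 10: [(10,5/2) (11,3) (16,7) (16,13) (13,17) (10,133/8)]
2. After x ≤ 15: [(10,5/2) (11,3) (15,31/5) (15,43/3) (13,17) (10,133/8)]
3. After y ≥ 11: [(10,11) (15,11) (15,43/3) (13,17) (10,133/8)]
4. After y ≤ 18: [(10,11) (15,11) (15,43/3) (13,17) (10,133/8)]
5. Canonical ring: [(10,11) (15,11) (15,43/3) (13,17) (10,133/8)]

Clipped polygon: [(10,11) (15,11) (15,43/3) (13,17) (10,133/8)]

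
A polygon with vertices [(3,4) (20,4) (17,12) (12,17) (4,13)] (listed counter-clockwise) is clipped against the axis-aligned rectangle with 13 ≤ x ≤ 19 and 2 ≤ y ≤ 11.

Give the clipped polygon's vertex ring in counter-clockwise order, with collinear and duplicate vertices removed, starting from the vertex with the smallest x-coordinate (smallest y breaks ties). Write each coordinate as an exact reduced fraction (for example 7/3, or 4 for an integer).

1. After x ≥ 13: [(13,4) (20,4) (17,12) (13,16)]
2. After x ≤ 19: [(13,4) (19,4) (19,20/3) (17,12) (13,16)]
3. After y ≥ 2: [(13,4) (19,4) (19,20/3) (17,12) (13,16)]
4. After y ≤ 11: [(13,11) (13,4) (19,4) (19,20/3) (139/8,11)]
5. Canonical ring: [(13,4) (19,4) (19,20/3) (139/8,11) (13,11)]

Clipped polygon: [(13,4) (19,4) (19,20/3) (139/8,11) (13,11)]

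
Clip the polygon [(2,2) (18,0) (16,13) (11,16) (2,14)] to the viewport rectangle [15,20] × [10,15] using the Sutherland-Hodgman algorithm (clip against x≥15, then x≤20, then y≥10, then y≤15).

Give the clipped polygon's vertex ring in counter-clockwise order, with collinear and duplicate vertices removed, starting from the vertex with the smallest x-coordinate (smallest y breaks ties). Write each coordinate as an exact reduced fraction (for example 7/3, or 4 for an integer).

Clipped polygon: [(15,10) (214/13,10) (16,13) (15,68/5)]

1. After x ≥ 15: [(15,3/8) (18,0) (16,13) (15,68/5)]
2. After x ≤ 20: [(15,3/8) (18,0) (16,13) (15,68/5)]
3. After y ≥ 10: [(15,10) (214/13,10) (16,13) (15,68/5)]
4. After y ≤ 15: [(15,10) (214/13,10) (16,13) (15,68/5)]
5. Canonical ring: [(15,10) (214/13,10) (16,13) (15,68/5)]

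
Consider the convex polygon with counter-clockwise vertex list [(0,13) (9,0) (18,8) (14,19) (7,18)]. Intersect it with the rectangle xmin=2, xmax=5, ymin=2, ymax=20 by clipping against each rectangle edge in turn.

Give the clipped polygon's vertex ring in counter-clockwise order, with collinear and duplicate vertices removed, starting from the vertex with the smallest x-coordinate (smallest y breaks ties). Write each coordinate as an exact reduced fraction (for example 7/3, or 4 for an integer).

Clipped polygon: [(2,91/9) (5,52/9) (5,116/7) (2,101/7)]

1. After x ≥ 2: [(2,101/7) (2,91/9) (9,0) (18,8) (14,19) (7,18)]
2. After x ≤ 5: [(5,116/7) (2,101/7) (2,91/9) (5,52/9)]
3. After y ≥ 2: [(5,116/7) (2,101/7) (2,91/9) (5,52/9)]
4. After y ≤ 20: [(5,116/7) (2,101/7) (2,91/9) (5,52/9)]
5. Canonical ring: [(2,91/9) (5,52/9) (5,116/7) (2,101/7)]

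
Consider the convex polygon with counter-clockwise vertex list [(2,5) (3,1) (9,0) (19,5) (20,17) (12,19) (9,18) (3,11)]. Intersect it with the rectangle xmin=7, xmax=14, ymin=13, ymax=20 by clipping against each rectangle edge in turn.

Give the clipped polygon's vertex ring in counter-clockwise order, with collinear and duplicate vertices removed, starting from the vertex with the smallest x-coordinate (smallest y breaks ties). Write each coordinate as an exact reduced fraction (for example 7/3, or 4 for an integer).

Clipped polygon: [(7,13) (14,13) (14,37/2) (12,19) (9,18) (7,47/3)]

1. After x ≥ 7: [(7,1/3) (9,0) (19,5) (20,17) (12,19) (9,18) (7,47/3)]
2. After x ≤ 14: [(7,1/3) (9,0) (14,5/2) (14,37/2) (12,19) (9,18) (7,47/3)]
3. After y ≥ 13: [(7,13) (14,13) (14,37/2) (12,19) (9,18) (7,47/3)]
4. After y ≤ 20: [(7,13) (14,13) (14,37/2) (12,19) (9,18) (7,47/3)]
5. Canonical ring: [(7,13) (14,13) (14,37/2) (12,19) (9,18) (7,47/3)]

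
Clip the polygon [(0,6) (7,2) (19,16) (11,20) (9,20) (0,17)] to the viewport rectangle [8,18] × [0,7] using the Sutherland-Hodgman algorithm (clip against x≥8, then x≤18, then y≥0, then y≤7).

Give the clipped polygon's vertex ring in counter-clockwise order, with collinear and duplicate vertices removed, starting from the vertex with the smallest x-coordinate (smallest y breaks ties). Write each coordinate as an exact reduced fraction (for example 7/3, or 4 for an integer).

1. After x ≥ 8: [(8,19/6) (19,16) (11,20) (9,20) (8,59/3)]
2. After x ≤ 18: [(8,19/6) (18,89/6) (18,33/2) (11,20) (9,20) (8,59/3)]
3. After y ≥ 0: [(8,19/6) (18,89/6) (18,33/2) (11,20) (9,20) (8,59/3)]
4. After y ≤ 7: [(8,7) (8,19/6) (79/7,7)]
5. Canonical ring: [(8,19/6) (79/7,7) (8,7)]

Clipped polygon: [(8,19/6) (79/7,7) (8,7)]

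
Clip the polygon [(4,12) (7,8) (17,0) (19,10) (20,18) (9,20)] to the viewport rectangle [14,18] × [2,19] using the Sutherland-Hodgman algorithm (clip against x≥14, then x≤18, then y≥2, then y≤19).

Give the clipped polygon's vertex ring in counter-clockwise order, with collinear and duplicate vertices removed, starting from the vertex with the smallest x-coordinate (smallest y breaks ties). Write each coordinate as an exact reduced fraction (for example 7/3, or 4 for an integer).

Clipped polygon: [(14,12/5) (29/2,2) (87/5,2) (18,5) (18,202/11) (29/2,19) (14,19)]

1. After x ≥ 14: [(14,12/5) (17,0) (19,10) (20,18) (14,210/11)]
2. After x ≤ 18: [(14,12/5) (17,0) (18,5) (18,202/11) (14,210/11)]
3. After y ≥ 2: [(14,12/5) (29/2,2) (87/5,2) (18,5) (18,202/11) (14,210/11)]
4. After y ≤ 19: [(14,19) (14,12/5) (29/2,2) (87/5,2) (18,5) (18,202/11) (29/2,19)]
5. Canonical ring: [(14,12/5) (29/2,2) (87/5,2) (18,5) (18,202/11) (29/2,19) (14,19)]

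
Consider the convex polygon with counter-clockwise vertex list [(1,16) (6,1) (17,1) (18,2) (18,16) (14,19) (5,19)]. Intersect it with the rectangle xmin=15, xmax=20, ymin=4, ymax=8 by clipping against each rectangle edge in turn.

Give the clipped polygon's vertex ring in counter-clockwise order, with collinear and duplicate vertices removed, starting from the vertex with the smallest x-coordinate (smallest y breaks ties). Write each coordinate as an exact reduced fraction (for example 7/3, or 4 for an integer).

1. After x ≥ 15: [(15,1) (17,1) (18,2) (18,16) (15,73/4)]
2. After x ≤ 20: [(15,1) (17,1) (18,2) (18,16) (15,73/4)]
3. After y ≥ 4: [(15,4) (18,4) (18,16) (15,73/4)]
4. After y ≤ 8: [(15,8) (15,4) (18,4) (18,8)]
5. Canonical ring: [(15,4) (18,4) (18,8) (15,8)]

Clipped polygon: [(15,4) (18,4) (18,8) (15,8)]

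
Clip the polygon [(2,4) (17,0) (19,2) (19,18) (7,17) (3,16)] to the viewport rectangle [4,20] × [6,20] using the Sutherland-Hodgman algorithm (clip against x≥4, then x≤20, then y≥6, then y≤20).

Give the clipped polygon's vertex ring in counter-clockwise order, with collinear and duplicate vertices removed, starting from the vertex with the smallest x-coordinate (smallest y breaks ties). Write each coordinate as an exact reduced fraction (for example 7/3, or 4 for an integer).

1. After x ≥ 4: [(4,52/15) (17,0) (19,2) (19,18) (7,17) (4,65/4)]
2. After x ≤ 20: [(4,52/15) (17,0) (19,2) (19,18) (7,17) (4,65/4)]
3. After y ≥ 6: [(4,6) (19,6) (19,18) (7,17) (4,65/4)]
4. After y ≤ 20: [(4,6) (19,6) (19,18) (7,17) (4,65/4)]
5. Canonical ring: [(4,6) (19,6) (19,18) (7,17) (4,65/4)]

Clipped polygon: [(4,6) (19,6) (19,18) (7,17) (4,65/4)]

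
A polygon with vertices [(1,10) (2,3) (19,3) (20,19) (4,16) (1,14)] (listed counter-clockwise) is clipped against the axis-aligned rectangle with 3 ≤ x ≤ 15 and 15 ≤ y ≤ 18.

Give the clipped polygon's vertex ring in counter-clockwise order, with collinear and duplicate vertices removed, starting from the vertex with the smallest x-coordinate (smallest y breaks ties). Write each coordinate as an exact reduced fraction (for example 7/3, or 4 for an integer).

1. After x ≥ 3: [(3,3) (19,3) (20,19) (4,16) (3,46/3)]
2. After x ≤ 15: [(3,3) (15,3) (15,289/16) (4,16) (3,46/3)]
3. After y ≥ 15: [(3,15) (15,15) (15,289/16) (4,16) (3,46/3)]
4. After y ≤ 18: [(3,15) (15,15) (15,18) (44/3,18) (4,16) (3,46/3)]
5. Canonical ring: [(3,15) (15,15) (15,18) (44/3,18) (4,16) (3,46/3)]

Clipped polygon: [(3,15) (15,15) (15,18) (44/3,18) (4,16) (3,46/3)]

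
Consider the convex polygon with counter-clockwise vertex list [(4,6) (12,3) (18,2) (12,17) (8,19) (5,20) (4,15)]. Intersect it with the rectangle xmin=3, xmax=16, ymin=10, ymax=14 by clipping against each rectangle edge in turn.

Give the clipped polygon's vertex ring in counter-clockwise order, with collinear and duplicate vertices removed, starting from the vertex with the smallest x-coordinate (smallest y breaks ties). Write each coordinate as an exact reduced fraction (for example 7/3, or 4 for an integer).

1. After x ≥ 3: [(4,6) (12,3) (18,2) (12,17) (8,19) (5,20) (4,15)]
2. After x ≤ 16: [(4,6) (12,3) (16,7/3) (16,7) (12,17) (8,19) (5,20) (4,15)]
3. After y ≥ 10: [(4,10) (74/5,10) (12,17) (8,19) (5,20) (4,15)]
4. After y ≤ 14: [(4,14) (4,10) (74/5,10) (66/5,14)]
5. Canonical ring: [(4,10) (74/5,10) (66/5,14) (4,14)]

Clipped polygon: [(4,10) (74/5,10) (66/5,14) (4,14)]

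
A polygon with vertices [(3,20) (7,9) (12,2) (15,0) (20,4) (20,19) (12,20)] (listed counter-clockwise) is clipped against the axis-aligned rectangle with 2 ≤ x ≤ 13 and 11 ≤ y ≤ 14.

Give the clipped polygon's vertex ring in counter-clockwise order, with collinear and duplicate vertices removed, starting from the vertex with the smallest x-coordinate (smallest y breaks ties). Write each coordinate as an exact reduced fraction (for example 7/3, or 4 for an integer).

Clipped polygon: [(57/11,14) (69/11,11) (13,11) (13,14)]

1. After x ≥ 2: [(3,20) (7,9) (12,2) (15,0) (20,4) (20,19) (12,20)]
2. After x ≤ 13: [(3,20) (7,9) (12,2) (13,4/3) (13,159/8) (12,20)]
3. After y ≥ 11: [(3,20) (69/11,11) (13,11) (13,159/8) (12,20)]
4. After y ≤ 14: [(57/11,14) (69/11,11) (13,11) (13,14)]
5. Canonical ring: [(57/11,14) (69/11,11) (13,11) (13,14)]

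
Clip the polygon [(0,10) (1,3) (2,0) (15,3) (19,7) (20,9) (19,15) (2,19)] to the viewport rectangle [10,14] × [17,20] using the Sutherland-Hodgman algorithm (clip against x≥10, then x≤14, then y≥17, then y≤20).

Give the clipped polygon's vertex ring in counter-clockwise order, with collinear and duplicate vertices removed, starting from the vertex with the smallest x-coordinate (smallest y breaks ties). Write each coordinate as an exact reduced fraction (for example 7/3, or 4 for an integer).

1. After x ≥ 10: [(10,24/13) (15,3) (19,7) (20,9) (19,15) (10,291/17)]
2. After x ≤ 14: [(10,24/13) (14,36/13) (14,275/17) (10,291/17)]
3. After y ≥ 17: [(10,17) (21/2,17) (10,291/17)]
4. After y ≤ 20: [(10,17) (21/2,17) (10,291/17)]
5. Canonical ring: [(10,17) (21/2,17) (10,291/17)]

Clipped polygon: [(10,17) (21/2,17) (10,291/17)]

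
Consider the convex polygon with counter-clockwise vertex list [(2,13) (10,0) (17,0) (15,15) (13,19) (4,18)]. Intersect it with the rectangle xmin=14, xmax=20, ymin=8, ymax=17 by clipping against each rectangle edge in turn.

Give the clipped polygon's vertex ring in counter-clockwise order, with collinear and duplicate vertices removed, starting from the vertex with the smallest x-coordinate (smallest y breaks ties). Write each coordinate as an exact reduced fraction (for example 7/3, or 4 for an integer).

Clipped polygon: [(14,8) (239/15,8) (15,15) (14,17)]

1. After x ≥ 14: [(14,0) (17,0) (15,15) (14,17)]
2. After x ≤ 20: [(14,0) (17,0) (15,15) (14,17)]
3. After y ≥ 8: [(14,8) (239/15,8) (15,15) (14,17)]
4. After y ≤ 17: [(14,8) (239/15,8) (15,15) (14,17)]
5. Canonical ring: [(14,8) (239/15,8) (15,15) (14,17)]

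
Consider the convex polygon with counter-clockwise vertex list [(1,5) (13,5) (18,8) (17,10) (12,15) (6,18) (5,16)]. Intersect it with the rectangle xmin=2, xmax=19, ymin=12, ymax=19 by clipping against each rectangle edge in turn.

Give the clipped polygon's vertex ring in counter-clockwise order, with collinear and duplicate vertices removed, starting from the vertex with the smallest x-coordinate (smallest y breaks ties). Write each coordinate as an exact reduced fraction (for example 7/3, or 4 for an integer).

1. After x ≥ 2: [(2,31/4) (2,5) (13,5) (18,8) (17,10) (12,15) (6,18) (5,16)]
2. After x ≤ 19: [(2,31/4) (2,5) (13,5) (18,8) (17,10) (12,15) (6,18) (5,16)]
3. After y ≥ 12: [(39/11,12) (15,12) (12,15) (6,18) (5,16)]
4. After y ≤ 19: [(39/11,12) (15,12) (12,15) (6,18) (5,16)]
5. Canonical ring: [(39/11,12) (15,12) (12,15) (6,18) (5,16)]

Clipped polygon: [(39/11,12) (15,12) (12,15) (6,18) (5,16)]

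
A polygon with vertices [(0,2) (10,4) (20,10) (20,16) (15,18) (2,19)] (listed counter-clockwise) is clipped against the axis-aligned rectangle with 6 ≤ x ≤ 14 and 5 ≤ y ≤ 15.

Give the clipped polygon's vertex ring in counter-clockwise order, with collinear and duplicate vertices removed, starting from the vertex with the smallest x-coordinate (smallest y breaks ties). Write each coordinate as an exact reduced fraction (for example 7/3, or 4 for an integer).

1. After x ≥ 6: [(6,16/5) (10,4) (20,10) (20,16) (15,18) (6,243/13)]
2. After x ≤ 14: [(6,16/5) (10,4) (14,32/5) (14,235/13) (6,243/13)]
3. After y ≥ 5: [(6,5) (35/3,5) (14,32/5) (14,235/13) (6,243/13)]
4. After y ≤ 15: [(6,15) (6,5) (35/3,5) (14,32/5) (14,15)]
5. Canonical ring: [(6,5) (35/3,5) (14,32/5) (14,15) (6,15)]

Clipped polygon: [(6,5) (35/3,5) (14,32/5) (14,15) (6,15)]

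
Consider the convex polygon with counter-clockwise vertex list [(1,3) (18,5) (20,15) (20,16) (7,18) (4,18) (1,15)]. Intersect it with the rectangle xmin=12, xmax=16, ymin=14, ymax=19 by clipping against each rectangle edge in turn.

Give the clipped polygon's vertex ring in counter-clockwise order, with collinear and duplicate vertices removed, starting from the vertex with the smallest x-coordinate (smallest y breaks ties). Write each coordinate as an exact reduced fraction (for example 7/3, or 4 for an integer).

1. After x ≥ 12: [(12,73/17) (18,5) (20,15) (20,16) (12,224/13)]
2. After x ≤ 16: [(12,73/17) (16,81/17) (16,216/13) (12,224/13)]
3. After y ≥ 14: [(12,14) (16,14) (16,216/13) (12,224/13)]
4. After y ≤ 19: [(12,14) (16,14) (16,216/13) (12,224/13)]
5. Canonical ring: [(12,14) (16,14) (16,216/13) (12,224/13)]

Clipped polygon: [(12,14) (16,14) (16,216/13) (12,224/13)]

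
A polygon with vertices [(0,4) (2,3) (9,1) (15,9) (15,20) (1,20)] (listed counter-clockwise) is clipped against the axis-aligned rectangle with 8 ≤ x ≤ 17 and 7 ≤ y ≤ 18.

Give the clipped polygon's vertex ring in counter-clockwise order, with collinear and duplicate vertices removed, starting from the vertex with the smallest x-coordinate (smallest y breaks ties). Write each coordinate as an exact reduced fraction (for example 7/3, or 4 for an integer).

Clipped polygon: [(8,7) (27/2,7) (15,9) (15,18) (8,18)]

1. After x ≥ 8: [(8,9/7) (9,1) (15,9) (15,20) (8,20)]
2. After x ≤ 17: [(8,9/7) (9,1) (15,9) (15,20) (8,20)]
3. After y ≥ 7: [(8,7) (27/2,7) (15,9) (15,20) (8,20)]
4. After y ≤ 18: [(8,18) (8,7) (27/2,7) (15,9) (15,18)]
5. Canonical ring: [(8,7) (27/2,7) (15,9) (15,18) (8,18)]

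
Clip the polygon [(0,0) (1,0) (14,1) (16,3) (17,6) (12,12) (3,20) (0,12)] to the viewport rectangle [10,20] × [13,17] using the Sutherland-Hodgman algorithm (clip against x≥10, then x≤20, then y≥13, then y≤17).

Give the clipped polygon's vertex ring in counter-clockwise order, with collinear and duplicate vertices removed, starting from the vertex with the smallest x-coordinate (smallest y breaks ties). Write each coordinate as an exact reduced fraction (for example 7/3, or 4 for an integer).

1. After x ≥ 10: [(10,9/13) (14,1) (16,3) (17,6) (12,12) (10,124/9)]
2. After x ≤ 20: [(10,9/13) (14,1) (16,3) (17,6) (12,12) (10,124/9)]
3. After y ≥ 13: [(10,13) (87/8,13) (10,124/9)]
4. After y ≤ 17: [(10,13) (87/8,13) (10,124/9)]
5. Canonical ring: [(10,13) (87/8,13) (10,124/9)]

Clipped polygon: [(10,13) (87/8,13) (10,124/9)]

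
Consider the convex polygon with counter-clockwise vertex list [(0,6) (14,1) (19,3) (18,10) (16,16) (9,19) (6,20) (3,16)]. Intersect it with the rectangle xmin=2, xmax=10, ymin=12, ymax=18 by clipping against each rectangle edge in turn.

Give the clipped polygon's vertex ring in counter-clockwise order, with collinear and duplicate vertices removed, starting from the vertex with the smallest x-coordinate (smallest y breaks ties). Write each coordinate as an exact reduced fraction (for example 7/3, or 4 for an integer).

1. After x ≥ 2: [(2,38/3) (2,37/7) (14,1) (19,3) (18,10) (16,16) (9,19) (6,20) (3,16)]
2. After x ≤ 10: [(2,38/3) (2,37/7) (10,17/7) (10,130/7) (9,19) (6,20) (3,16)]
3. After y ≥ 12: [(2,38/3) (2,12) (10,12) (10,130/7) (9,19) (6,20) (3,16)]
4. After y ≤ 18: [(2,38/3) (2,12) (10,12) (10,18) (9/2,18) (3,16)]
5. Canonical ring: [(2,12) (10,12) (10,18) (9/2,18) (3,16) (2,38/3)]

Clipped polygon: [(2,12) (10,12) (10,18) (9/2,18) (3,16) (2,38/3)]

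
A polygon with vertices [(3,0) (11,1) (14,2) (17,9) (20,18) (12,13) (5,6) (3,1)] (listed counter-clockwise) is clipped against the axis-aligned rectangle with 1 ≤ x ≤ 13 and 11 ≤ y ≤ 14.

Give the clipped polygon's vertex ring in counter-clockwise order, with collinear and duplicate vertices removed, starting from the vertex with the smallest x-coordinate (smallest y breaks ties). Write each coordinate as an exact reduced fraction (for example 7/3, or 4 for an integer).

Clipped polygon: [(10,11) (13,11) (13,109/8) (12,13)]

1. After x ≥ 1: [(3,0) (11,1) (14,2) (17,9) (20,18) (12,13) (5,6) (3,1)]
2. After x ≤ 13: [(3,0) (11,1) (13,5/3) (13,109/8) (12,13) (5,6) (3,1)]
3. After y ≥ 11: [(13,11) (13,109/8) (12,13) (10,11)]
4. After y ≤ 14: [(13,11) (13,109/8) (12,13) (10,11)]
5. Canonical ring: [(10,11) (13,11) (13,109/8) (12,13)]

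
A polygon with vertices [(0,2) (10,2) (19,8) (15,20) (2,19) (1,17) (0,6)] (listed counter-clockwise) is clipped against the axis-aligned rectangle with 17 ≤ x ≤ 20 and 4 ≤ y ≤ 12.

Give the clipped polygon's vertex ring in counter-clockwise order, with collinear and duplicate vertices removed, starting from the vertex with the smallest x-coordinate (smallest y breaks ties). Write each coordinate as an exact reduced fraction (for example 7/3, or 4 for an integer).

Clipped polygon: [(17,20/3) (19,8) (53/3,12) (17,12)]

1. After x ≥ 17: [(17,20/3) (19,8) (17,14)]
2. After x ≤ 20: [(17,20/3) (19,8) (17,14)]
3. After y ≥ 4: [(17,20/3) (19,8) (17,14)]
4. After y ≤ 12: [(17,12) (17,20/3) (19,8) (53/3,12)]
5. Canonical ring: [(17,20/3) (19,8) (53/3,12) (17,12)]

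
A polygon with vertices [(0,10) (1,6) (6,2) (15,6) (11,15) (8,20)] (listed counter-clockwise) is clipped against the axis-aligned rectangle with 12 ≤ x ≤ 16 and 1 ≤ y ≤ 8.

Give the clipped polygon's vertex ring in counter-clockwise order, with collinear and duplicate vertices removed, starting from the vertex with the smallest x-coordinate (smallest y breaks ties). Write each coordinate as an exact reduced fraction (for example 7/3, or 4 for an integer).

1. After x ≥ 12: [(12,14/3) (15,6) (12,51/4)]
2. After x ≤ 16: [(12,14/3) (15,6) (12,51/4)]
3. After y ≥ 1: [(12,14/3) (15,6) (12,51/4)]
4. After y ≤ 8: [(12,8) (12,14/3) (15,6) (127/9,8)]
5. Canonical ring: [(12,14/3) (15,6) (127/9,8) (12,8)]

Clipped polygon: [(12,14/3) (15,6) (127/9,8) (12,8)]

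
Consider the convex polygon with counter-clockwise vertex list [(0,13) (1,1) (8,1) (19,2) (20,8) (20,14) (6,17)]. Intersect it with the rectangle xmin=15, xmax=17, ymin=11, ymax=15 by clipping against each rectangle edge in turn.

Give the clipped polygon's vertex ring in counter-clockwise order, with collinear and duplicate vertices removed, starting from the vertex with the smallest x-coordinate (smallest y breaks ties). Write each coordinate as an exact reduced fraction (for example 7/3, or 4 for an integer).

1. After x ≥ 15: [(15,18/11) (19,2) (20,8) (20,14) (15,211/14)]
2. After x ≤ 17: [(15,18/11) (17,20/11) (17,205/14) (15,211/14)]
3. After y ≥ 11: [(15,11) (17,11) (17,205/14) (15,211/14)]
4. After y ≤ 15: [(15,15) (15,11) (17,11) (17,205/14) (46/3,15)]
5. Canonical ring: [(15,11) (17,11) (17,205/14) (46/3,15) (15,15)]

Clipped polygon: [(15,11) (17,11) (17,205/14) (46/3,15) (15,15)]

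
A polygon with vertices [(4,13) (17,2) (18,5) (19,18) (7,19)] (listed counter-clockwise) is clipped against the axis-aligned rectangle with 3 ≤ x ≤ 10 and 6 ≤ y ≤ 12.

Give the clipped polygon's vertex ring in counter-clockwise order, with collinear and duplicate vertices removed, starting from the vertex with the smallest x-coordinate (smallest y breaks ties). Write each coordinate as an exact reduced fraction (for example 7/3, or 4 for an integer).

Clipped polygon: [(57/11,12) (10,103/13) (10,12)]

1. After x ≥ 3: [(4,13) (17,2) (18,5) (19,18) (7,19)]
2. After x ≤ 10: [(4,13) (10,103/13) (10,75/4) (7,19)]
3. After y ≥ 6: [(4,13) (10,103/13) (10,75/4) (7,19)]
4. After y ≤ 12: [(57/11,12) (10,103/13) (10,12)]
5. Canonical ring: [(57/11,12) (10,103/13) (10,12)]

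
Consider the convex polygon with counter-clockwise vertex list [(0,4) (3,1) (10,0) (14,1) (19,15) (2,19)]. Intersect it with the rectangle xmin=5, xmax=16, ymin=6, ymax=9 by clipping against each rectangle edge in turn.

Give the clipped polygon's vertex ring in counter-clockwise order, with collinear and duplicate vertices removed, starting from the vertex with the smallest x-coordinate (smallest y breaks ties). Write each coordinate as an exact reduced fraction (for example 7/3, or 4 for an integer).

Clipped polygon: [(5,6) (221/14,6) (16,33/5) (16,9) (5,9)]

1. After x ≥ 5: [(5,5/7) (10,0) (14,1) (19,15) (5,311/17)]
2. After x ≤ 16: [(5,5/7) (10,0) (14,1) (16,33/5) (16,267/17) (5,311/17)]
3. After y ≥ 6: [(5,6) (221/14,6) (16,33/5) (16,267/17) (5,311/17)]
4. After y ≤ 9: [(5,9) (5,6) (221/14,6) (16,33/5) (16,9)]
5. Canonical ring: [(5,6) (221/14,6) (16,33/5) (16,9) (5,9)]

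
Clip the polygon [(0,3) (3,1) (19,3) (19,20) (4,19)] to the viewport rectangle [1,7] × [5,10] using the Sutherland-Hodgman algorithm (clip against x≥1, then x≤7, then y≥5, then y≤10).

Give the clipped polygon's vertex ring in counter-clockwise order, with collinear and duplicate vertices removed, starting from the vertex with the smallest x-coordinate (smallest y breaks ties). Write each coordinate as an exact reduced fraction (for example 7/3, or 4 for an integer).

1. After x ≥ 1: [(1,7) (1,7/3) (3,1) (19,3) (19,20) (4,19)]
2. After x ≤ 7: [(1,7) (1,7/3) (3,1) (7,3/2) (7,96/5) (4,19)]
3. After y ≥ 5: [(1,7) (1,5) (7,5) (7,96/5) (4,19)]
4. After y ≤ 10: [(7/4,10) (1,7) (1,5) (7,5) (7,10)]
5. Canonical ring: [(1,5) (7,5) (7,10) (7/4,10) (1,7)]

Clipped polygon: [(1,5) (7,5) (7,10) (7/4,10) (1,7)]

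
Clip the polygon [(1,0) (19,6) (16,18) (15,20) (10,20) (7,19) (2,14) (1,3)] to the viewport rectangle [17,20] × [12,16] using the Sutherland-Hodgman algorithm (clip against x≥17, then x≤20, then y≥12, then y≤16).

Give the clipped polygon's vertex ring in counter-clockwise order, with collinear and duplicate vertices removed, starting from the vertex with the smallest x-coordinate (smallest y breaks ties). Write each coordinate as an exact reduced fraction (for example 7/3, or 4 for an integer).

1. After x ≥ 17: [(17,16/3) (19,6) (17,14)]
2. After x ≤ 20: [(17,16/3) (19,6) (17,14)]
3. After y ≥ 12: [(17,12) (35/2,12) (17,14)]
4. After y ≤ 16: [(17,12) (35/2,12) (17,14)]
5. Canonical ring: [(17,12) (35/2,12) (17,14)]

Clipped polygon: [(17,12) (35/2,12) (17,14)]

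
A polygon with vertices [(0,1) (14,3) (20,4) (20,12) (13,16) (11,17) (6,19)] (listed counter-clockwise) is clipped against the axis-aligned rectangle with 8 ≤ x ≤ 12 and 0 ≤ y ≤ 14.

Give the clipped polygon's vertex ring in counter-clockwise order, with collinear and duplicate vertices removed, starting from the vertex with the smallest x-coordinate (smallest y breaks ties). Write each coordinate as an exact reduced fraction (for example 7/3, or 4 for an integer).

1. After x ≥ 8: [(8,15/7) (14,3) (20,4) (20,12) (13,16) (11,17) (8,91/5)]
2. After x ≤ 12: [(8,15/7) (12,19/7) (12,33/2) (11,17) (8,91/5)]
3. After y ≥ 0: [(8,15/7) (12,19/7) (12,33/2) (11,17) (8,91/5)]
4. After y ≤ 14: [(8,14) (8,15/7) (12,19/7) (12,14)]
5. Canonical ring: [(8,15/7) (12,19/7) (12,14) (8,14)]

Clipped polygon: [(8,15/7) (12,19/7) (12,14) (8,14)]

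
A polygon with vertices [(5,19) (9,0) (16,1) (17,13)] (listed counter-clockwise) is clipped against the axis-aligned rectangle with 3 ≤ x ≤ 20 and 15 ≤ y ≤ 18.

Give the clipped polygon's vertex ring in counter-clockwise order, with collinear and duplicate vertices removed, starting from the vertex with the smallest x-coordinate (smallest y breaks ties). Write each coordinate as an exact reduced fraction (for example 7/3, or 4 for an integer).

Clipped polygon: [(99/19,18) (111/19,15) (13,15) (7,18)]

1. After x ≥ 3: [(5,19) (9,0) (16,1) (17,13)]
2. After x ≤ 20: [(5,19) (9,0) (16,1) (17,13)]
3. After y ≥ 15: [(13,15) (5,19) (111/19,15)]
4. After y ≤ 18: [(13,15) (7,18) (99/19,18) (111/19,15)]
5. Canonical ring: [(99/19,18) (111/19,15) (13,15) (7,18)]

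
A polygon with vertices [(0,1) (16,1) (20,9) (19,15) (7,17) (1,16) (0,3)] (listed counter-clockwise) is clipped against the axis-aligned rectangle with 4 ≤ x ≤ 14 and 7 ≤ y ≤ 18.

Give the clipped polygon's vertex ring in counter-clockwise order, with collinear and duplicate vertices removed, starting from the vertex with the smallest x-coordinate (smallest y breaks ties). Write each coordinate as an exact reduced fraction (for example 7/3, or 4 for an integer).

Clipped polygon: [(4,7) (14,7) (14,95/6) (7,17) (4,33/2)]

1. After x ≥ 4: [(4,1) (16,1) (20,9) (19,15) (7,17) (4,33/2)]
2. After x ≤ 14: [(4,1) (14,1) (14,95/6) (7,17) (4,33/2)]
3. After y ≥ 7: [(4,7) (14,7) (14,95/6) (7,17) (4,33/2)]
4. After y ≤ 18: [(4,7) (14,7) (14,95/6) (7,17) (4,33/2)]
5. Canonical ring: [(4,7) (14,7) (14,95/6) (7,17) (4,33/2)]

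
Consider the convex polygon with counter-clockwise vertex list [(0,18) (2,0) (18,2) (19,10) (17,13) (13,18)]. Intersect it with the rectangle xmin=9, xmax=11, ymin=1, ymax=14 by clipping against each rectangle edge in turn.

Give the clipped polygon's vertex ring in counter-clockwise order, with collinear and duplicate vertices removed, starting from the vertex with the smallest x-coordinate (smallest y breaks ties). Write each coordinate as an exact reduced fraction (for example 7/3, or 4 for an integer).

Clipped polygon: [(9,1) (10,1) (11,9/8) (11,14) (9,14)]

1. After x ≥ 9: [(9,18) (9,7/8) (18,2) (19,10) (17,13) (13,18)]
2. After x ≤ 11: [(11,18) (9,18) (9,7/8) (11,9/8)]
3. After y ≥ 1: [(11,18) (9,18) (9,1) (10,1) (11,9/8)]
4. After y ≤ 14: [(11,14) (9,14) (9,1) (10,1) (11,9/8)]
5. Canonical ring: [(9,1) (10,1) (11,9/8) (11,14) (9,14)]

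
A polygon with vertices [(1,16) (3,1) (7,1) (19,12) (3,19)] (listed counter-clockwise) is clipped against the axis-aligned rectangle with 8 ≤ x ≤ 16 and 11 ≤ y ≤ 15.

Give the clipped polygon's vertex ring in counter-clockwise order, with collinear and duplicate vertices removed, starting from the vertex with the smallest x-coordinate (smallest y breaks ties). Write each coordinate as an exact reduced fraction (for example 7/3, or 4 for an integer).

1. After x ≥ 8: [(8,23/12) (19,12) (8,269/16)]
2. After x ≤ 16: [(8,23/12) (16,37/4) (16,213/16) (8,269/16)]
3. After y ≥ 11: [(8,11) (16,11) (16,213/16) (8,269/16)]
4. After y ≤ 15: [(8,15) (8,11) (16,11) (16,213/16) (85/7,15)]
5. Canonical ring: [(8,11) (16,11) (16,213/16) (85/7,15) (8,15)]

Clipped polygon: [(8,11) (16,11) (16,213/16) (85/7,15) (8,15)]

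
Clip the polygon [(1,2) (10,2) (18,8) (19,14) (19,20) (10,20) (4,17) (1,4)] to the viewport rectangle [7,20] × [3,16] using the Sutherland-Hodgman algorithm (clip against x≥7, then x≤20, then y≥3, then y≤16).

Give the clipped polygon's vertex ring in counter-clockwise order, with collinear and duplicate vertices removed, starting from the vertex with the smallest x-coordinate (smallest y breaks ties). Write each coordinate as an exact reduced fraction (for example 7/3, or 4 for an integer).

1. After x ≥ 7: [(7,2) (10,2) (18,8) (19,14) (19,20) (10,20) (7,37/2)]
2. After x ≤ 20: [(7,2) (10,2) (18,8) (19,14) (19,20) (10,20) (7,37/2)]
3. After y ≥ 3: [(7,3) (34/3,3) (18,8) (19,14) (19,20) (10,20) (7,37/2)]
4. After y ≤ 16: [(7,16) (7,3) (34/3,3) (18,8) (19,14) (19,16)]
5. Canonical ring: [(7,3) (34/3,3) (18,8) (19,14) (19,16) (7,16)]

Clipped polygon: [(7,3) (34/3,3) (18,8) (19,14) (19,16) (7,16)]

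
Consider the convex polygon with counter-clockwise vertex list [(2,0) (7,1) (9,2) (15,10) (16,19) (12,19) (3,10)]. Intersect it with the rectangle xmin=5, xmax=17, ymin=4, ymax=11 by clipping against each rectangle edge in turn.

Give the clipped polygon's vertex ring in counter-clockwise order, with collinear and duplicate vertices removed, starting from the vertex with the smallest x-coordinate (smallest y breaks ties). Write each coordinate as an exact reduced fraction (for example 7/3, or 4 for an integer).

Clipped polygon: [(5,4) (21/2,4) (15,10) (136/9,11) (5,11)]

1. After x ≥ 5: [(5,3/5) (7,1) (9,2) (15,10) (16,19) (12,19) (5,12)]
2. After x ≤ 17: [(5,3/5) (7,1) (9,2) (15,10) (16,19) (12,19) (5,12)]
3. After y ≥ 4: [(5,4) (21/2,4) (15,10) (16,19) (12,19) (5,12)]
4. After y ≤ 11: [(5,11) (5,4) (21/2,4) (15,10) (136/9,11)]
5. Canonical ring: [(5,4) (21/2,4) (15,10) (136/9,11) (5,11)]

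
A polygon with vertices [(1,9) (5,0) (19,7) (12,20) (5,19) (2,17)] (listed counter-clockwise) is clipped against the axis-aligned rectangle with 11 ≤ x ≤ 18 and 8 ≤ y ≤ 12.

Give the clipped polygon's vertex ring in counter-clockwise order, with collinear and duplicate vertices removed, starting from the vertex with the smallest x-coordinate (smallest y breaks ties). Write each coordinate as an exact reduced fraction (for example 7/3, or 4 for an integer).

Clipped polygon: [(11,8) (18,8) (18,62/7) (212/13,12) (11,12)]

1. After x ≥ 11: [(11,3) (19,7) (12,20) (11,139/7)]
2. After x ≤ 18: [(11,3) (18,13/2) (18,62/7) (12,20) (11,139/7)]
3. After y ≥ 8: [(11,8) (18,8) (18,62/7) (12,20) (11,139/7)]
4. After y ≤ 12: [(11,12) (11,8) (18,8) (18,62/7) (212/13,12)]
5. Canonical ring: [(11,8) (18,8) (18,62/7) (212/13,12) (11,12)]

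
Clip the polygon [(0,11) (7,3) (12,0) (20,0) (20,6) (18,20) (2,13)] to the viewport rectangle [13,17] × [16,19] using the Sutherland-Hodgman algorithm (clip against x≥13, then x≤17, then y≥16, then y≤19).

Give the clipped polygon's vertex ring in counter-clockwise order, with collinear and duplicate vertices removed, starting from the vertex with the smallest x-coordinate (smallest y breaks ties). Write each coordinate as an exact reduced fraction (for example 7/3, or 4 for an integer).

Clipped polygon: [(13,16) (17,16) (17,19) (110/7,19) (13,285/16)]

1. After x ≥ 13: [(13,0) (20,0) (20,6) (18,20) (13,285/16)]
2. After x ≤ 17: [(13,0) (17,0) (17,313/16) (13,285/16)]
3. After y ≥ 16: [(13,16) (17,16) (17,313/16) (13,285/16)]
4. After y ≤ 19: [(13,16) (17,16) (17,19) (110/7,19) (13,285/16)]
5. Canonical ring: [(13,16) (17,16) (17,19) (110/7,19) (13,285/16)]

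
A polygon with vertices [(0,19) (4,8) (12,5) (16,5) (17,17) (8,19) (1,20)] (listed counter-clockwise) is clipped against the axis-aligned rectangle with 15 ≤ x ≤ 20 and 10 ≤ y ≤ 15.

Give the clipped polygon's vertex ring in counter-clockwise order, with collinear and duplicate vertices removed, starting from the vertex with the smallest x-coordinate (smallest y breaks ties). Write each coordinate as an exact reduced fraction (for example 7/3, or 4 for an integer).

1. After x ≥ 15: [(15,5) (16,5) (17,17) (15,157/9)]
2. After x ≤ 20: [(15,5) (16,5) (17,17) (15,157/9)]
3. After y ≥ 10: [(15,10) (197/12,10) (17,17) (15,157/9)]
4. After y ≤ 15: [(15,15) (15,10) (197/12,10) (101/6,15)]
5. Canonical ring: [(15,10) (197/12,10) (101/6,15) (15,15)]

Clipped polygon: [(15,10) (197/12,10) (101/6,15) (15,15)]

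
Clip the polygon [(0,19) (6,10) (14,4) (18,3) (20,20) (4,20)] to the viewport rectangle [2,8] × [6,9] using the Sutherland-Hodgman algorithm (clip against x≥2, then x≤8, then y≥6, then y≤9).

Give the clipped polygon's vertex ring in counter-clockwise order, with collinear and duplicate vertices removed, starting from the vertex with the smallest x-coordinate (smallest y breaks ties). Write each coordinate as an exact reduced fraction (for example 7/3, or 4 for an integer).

1. After x ≥ 2: [(2,39/2) (2,16) (6,10) (14,4) (18,3) (20,20) (4,20)]
2. After x ≤ 8: [(2,39/2) (2,16) (6,10) (8,17/2) (8,20) (4,20)]
3. After y ≥ 6: [(2,39/2) (2,16) (6,10) (8,17/2) (8,20) (4,20)]
4. After y ≤ 9: [(22/3,9) (8,17/2) (8,9)]
5. Canonical ring: [(22/3,9) (8,17/2) (8,9)]

Clipped polygon: [(22/3,9) (8,17/2) (8,9)]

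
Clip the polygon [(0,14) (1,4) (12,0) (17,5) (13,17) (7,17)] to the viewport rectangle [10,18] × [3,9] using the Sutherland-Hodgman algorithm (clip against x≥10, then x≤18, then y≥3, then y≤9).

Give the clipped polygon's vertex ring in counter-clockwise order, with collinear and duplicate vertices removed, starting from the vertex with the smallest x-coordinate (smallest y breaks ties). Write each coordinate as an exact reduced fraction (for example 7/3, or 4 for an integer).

1. After x ≥ 10: [(10,8/11) (12,0) (17,5) (13,17) (10,17)]
2. After x ≤ 18: [(10,8/11) (12,0) (17,5) (13,17) (10,17)]
3. After y ≥ 3: [(10,3) (15,3) (17,5) (13,17) (10,17)]
4. After y ≤ 9: [(10,9) (10,3) (15,3) (17,5) (47/3,9)]
5. Canonical ring: [(10,3) (15,3) (17,5) (47/3,9) (10,9)]

Clipped polygon: [(10,3) (15,3) (17,5) (47/3,9) (10,9)]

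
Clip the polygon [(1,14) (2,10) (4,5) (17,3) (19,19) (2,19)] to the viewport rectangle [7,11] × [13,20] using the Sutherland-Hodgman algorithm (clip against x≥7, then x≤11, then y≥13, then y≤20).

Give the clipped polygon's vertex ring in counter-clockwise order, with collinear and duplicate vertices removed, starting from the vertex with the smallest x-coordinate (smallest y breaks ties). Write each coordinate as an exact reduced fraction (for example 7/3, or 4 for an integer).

Clipped polygon: [(7,13) (11,13) (11,19) (7,19)]

1. After x ≥ 7: [(7,59/13) (17,3) (19,19) (7,19)]
2. After x ≤ 11: [(7,59/13) (11,51/13) (11,19) (7,19)]
3. After y ≥ 13: [(7,13) (11,13) (11,19) (7,19)]
4. After y ≤ 20: [(7,13) (11,13) (11,19) (7,19)]
5. Canonical ring: [(7,13) (11,13) (11,19) (7,19)]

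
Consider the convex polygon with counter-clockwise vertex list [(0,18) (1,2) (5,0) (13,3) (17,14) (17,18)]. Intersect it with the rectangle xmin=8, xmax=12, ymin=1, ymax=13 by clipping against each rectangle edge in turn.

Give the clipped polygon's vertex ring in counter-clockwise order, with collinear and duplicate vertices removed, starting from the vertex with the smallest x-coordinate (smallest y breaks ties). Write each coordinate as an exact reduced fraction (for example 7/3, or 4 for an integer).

Clipped polygon: [(8,9/8) (12,21/8) (12,13) (8,13)]

1. After x ≥ 8: [(8,18) (8,9/8) (13,3) (17,14) (17,18)]
2. After x ≤ 12: [(12,18) (8,18) (8,9/8) (12,21/8)]
3. After y ≥ 1: [(12,18) (8,18) (8,9/8) (12,21/8)]
4. After y ≤ 13: [(12,13) (8,13) (8,9/8) (12,21/8)]
5. Canonical ring: [(8,9/8) (12,21/8) (12,13) (8,13)]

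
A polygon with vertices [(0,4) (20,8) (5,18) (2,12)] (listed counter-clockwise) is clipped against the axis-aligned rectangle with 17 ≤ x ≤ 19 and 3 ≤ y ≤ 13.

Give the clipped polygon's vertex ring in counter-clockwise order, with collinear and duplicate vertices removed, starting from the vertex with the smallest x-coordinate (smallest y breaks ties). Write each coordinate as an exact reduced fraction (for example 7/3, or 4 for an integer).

Clipped polygon: [(17,37/5) (19,39/5) (19,26/3) (17,10)]

1. After x ≥ 17: [(17,37/5) (20,8) (17,10)]
2. After x ≤ 19: [(17,37/5) (19,39/5) (19,26/3) (17,10)]
3. After y ≥ 3: [(17,37/5) (19,39/5) (19,26/3) (17,10)]
4. After y ≤ 13: [(17,37/5) (19,39/5) (19,26/3) (17,10)]
5. Canonical ring: [(17,37/5) (19,39/5) (19,26/3) (17,10)]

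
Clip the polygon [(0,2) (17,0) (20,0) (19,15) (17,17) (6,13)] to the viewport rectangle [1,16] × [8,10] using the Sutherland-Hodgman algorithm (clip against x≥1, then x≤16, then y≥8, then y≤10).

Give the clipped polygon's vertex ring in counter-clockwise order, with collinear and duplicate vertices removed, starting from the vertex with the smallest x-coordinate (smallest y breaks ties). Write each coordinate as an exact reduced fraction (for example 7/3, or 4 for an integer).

1. After x ≥ 1: [(1,23/6) (1,32/17) (17,0) (20,0) (19,15) (17,17) (6,13)]
2. After x ≤ 16: [(1,23/6) (1,32/17) (16,2/17) (16,183/11) (6,13)]
3. After y ≥ 8: [(36/11,8) (16,8) (16,183/11) (6,13)]
4. After y ≤ 10: [(48/11,10) (36/11,8) (16,8) (16,10)]
5. Canonical ring: [(36/11,8) (16,8) (16,10) (48/11,10)]

Clipped polygon: [(36/11,8) (16,8) (16,10) (48/11,10)]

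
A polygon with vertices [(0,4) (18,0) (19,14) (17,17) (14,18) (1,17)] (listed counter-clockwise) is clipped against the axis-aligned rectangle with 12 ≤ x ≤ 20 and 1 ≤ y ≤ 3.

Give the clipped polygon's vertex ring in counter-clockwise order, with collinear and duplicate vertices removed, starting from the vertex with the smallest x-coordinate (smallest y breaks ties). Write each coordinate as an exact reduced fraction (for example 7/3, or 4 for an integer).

1. After x ≥ 12: [(12,4/3) (18,0) (19,14) (17,17) (14,18) (12,232/13)]
2. After x ≤ 20: [(12,4/3) (18,0) (19,14) (17,17) (14,18) (12,232/13)]
3. After y ≥ 1: [(12,4/3) (27/2,1) (253/14,1) (19,14) (17,17) (14,18) (12,232/13)]
4. After y ≤ 3: [(12,3) (12,4/3) (27/2,1) (253/14,1) (255/14,3)]
5. Canonical ring: [(12,4/3) (27/2,1) (253/14,1) (255/14,3) (12,3)]

Clipped polygon: [(12,4/3) (27/2,1) (253/14,1) (255/14,3) (12,3)]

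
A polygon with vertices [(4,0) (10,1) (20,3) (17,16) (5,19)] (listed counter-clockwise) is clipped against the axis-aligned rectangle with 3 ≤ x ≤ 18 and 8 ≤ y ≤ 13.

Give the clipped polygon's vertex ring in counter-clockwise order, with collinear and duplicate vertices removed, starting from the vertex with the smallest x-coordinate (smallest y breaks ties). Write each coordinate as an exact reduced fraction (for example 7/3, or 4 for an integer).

1. After x ≥ 3: [(4,0) (10,1) (20,3) (17,16) (5,19)]
2. After x ≤ 18: [(4,0) (10,1) (18,13/5) (18,35/3) (17,16) (5,19)]
3. After y ≥ 8: [(84/19,8) (18,8) (18,35/3) (17,16) (5,19)]
4. After y ≤ 13: [(89/19,13) (84/19,8) (18,8) (18,35/3) (230/13,13)]
5. Canonical ring: [(84/19,8) (18,8) (18,35/3) (230/13,13) (89/19,13)]

Clipped polygon: [(84/19,8) (18,8) (18,35/3) (230/13,13) (89/19,13)]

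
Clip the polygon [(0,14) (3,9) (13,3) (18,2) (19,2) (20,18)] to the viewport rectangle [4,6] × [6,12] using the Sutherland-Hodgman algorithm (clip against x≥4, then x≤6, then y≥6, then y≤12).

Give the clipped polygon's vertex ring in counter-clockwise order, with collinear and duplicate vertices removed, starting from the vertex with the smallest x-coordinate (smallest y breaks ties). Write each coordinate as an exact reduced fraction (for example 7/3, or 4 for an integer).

Clipped polygon: [(4,42/5) (6,36/5) (6,12) (4,12)]

1. After x ≥ 4: [(4,74/5) (4,42/5) (13,3) (18,2) (19,2) (20,18)]
2. After x ≤ 6: [(6,76/5) (4,74/5) (4,42/5) (6,36/5)]
3. After y ≥ 6: [(6,76/5) (4,74/5) (4,42/5) (6,36/5)]
4. After y ≤ 12: [(6,12) (4,12) (4,42/5) (6,36/5)]
5. Canonical ring: [(4,42/5) (6,36/5) (6,12) (4,12)]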